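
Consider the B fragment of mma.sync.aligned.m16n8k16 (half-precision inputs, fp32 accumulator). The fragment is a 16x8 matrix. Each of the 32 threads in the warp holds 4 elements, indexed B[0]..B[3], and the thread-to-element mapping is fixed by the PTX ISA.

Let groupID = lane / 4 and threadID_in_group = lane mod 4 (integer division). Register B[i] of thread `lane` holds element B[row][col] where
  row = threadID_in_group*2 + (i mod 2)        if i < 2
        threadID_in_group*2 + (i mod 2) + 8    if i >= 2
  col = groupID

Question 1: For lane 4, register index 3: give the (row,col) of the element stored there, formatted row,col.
lane 4: gid=1 (4/4), tid=0 (4%4)
i=3: r=0*2+1+8=9, c=gid=1

9,1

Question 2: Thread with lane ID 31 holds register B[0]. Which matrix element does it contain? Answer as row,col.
lane 31: gr=7 (31/4), th=3 (31%4)
i=0: r=3*2+0+0=6, c=gr=7

6,7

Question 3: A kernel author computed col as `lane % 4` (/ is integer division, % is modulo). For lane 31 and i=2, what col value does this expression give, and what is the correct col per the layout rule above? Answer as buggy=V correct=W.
`lane % 4`[31,2]->3
31: gid=7,tid=3
[2] (3*2+0+8,7) = (14,7)
col: 3 vs 7

buggy=3 correct=7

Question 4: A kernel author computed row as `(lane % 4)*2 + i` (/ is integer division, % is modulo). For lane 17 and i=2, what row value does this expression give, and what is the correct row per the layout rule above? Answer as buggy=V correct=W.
`(lane % 4)*2 + i`[17,2]→4
L=17→G=17>>2=4, T=17&3=1
[2]→row 1·2+0+8=10  col G=4
row: 4 vs 10

buggy=4 correct=10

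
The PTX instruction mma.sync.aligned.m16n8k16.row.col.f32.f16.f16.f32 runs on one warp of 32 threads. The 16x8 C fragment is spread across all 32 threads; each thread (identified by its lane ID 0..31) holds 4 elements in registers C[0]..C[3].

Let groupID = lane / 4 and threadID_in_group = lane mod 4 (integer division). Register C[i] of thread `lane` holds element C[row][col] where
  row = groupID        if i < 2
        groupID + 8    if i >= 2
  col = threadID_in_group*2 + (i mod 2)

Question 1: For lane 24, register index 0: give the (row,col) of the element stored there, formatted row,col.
6,0

lane 24: g=6 (24/4), t=0 (24%4)
i=0: r=6+0=6, c=0*2+0=0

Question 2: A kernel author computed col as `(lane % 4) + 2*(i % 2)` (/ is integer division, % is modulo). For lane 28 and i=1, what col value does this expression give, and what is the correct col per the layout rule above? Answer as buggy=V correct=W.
buggy=2 correct=1

`(lane % 4) + 2*(i % 2)`[28,1]=>2
L=28=>grp=28>>2=7, tig=28&3=0
[1]=>row 7+0=7  col 0·2+1=1
col: 2 vs 1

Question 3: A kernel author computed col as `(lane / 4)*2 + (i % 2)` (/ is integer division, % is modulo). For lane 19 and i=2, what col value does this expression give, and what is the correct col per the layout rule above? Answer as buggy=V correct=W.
buggy=8 correct=6

`(lane / 4)*2 + (i % 2)`[19,2]→8
lane 19→19/4=4, 19 mod 4=3
i=2  r:4+8→12  c:2·3+0→6
col: 8 vs 6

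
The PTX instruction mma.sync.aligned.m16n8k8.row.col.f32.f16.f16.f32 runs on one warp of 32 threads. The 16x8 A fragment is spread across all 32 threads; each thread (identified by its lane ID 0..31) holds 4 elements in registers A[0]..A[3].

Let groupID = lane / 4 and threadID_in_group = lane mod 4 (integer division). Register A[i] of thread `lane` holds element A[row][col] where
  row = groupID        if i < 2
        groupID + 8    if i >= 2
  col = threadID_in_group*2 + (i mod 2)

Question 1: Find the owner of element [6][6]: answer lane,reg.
27,0

r:6=>grp=6,rB=0  c:6=>tig=3,lo=0
L=6*4+3=27  i=0*2+0=0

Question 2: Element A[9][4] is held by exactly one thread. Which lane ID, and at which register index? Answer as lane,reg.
6,2

r=9→G=1,rhi=1  c=4→T=2,p=0
L=1*4+2=6  i=1*2+0=2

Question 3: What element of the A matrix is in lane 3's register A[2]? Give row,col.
lane 3⇒3/4=0, 3 mod 4=3
i=2  r:0+8⇒8  c:2·3+0⇒6

8,6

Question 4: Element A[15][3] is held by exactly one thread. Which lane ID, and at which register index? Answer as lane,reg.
29,3

r=15→G=7,rhi=1  c=3→T=1,p=1
L=7*4+1=29  i=1*2+1=3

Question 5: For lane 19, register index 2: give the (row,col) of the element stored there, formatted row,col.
L=19->gid=19>>2=4, tid=19&3=3
[2]->row 4+8=12  col 3·2+0=6

12,6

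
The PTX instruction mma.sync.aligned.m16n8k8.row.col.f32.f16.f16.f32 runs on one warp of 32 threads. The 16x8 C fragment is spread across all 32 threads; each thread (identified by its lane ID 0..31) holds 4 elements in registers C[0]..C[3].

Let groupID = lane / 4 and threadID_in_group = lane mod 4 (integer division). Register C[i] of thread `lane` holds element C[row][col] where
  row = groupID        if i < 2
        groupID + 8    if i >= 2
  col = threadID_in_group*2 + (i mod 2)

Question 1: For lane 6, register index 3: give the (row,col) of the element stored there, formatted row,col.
L=6⇒gr=6>>2=1, th=6&3=2
[3]⇒row 1+8=9  col 2·2+1=5

9,5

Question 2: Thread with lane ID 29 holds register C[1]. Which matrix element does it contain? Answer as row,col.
L=29->g=29>>2=7, t=29&3=1
[1]->row 7+0=7  col 1·2+1=3

7,3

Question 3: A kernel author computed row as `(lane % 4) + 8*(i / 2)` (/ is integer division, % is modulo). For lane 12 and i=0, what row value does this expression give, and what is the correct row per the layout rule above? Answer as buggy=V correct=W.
buggy=0 correct=3

`(lane % 4) + 8*(i / 2)`[12,0]⇒0
lane 12⇒12/4=3, 12 mod 4=0
i=0  r:3+0⇒3  c:2·0+0⇒0
row: 0 vs 3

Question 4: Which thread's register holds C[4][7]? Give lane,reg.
19,1

r=4⇒gr=4,Rb=0  c=7⇒th=3,odd=1
L=4*4+3=19  i=0*2+1=1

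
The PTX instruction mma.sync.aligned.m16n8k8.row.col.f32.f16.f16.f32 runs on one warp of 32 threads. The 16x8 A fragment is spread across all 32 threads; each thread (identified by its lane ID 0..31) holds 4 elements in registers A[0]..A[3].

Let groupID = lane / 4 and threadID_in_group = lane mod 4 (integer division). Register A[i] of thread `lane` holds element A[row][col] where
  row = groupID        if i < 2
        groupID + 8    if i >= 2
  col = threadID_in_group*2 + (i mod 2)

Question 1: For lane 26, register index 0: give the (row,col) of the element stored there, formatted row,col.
6,4

L=26→G=26>>2=6, T=26&3=2
[0]→row 6+0=6  col 2·2+0=4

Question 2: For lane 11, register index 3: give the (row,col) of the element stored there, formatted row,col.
10,7

lane 11→11/4=2, 11 mod 4=3
i=3  r:2+8→10  c:2·3+1→7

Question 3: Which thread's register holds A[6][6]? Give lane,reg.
r=6→G=6,rhi=0  c=6→T=3,p=0
L=6*4+3=27  i=0*2+0=0

27,0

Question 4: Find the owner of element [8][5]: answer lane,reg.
r=8→G=0,rhi=1  c=5→T=2,p=1
L=0*4+2=2  i=1*2+1=3

2,3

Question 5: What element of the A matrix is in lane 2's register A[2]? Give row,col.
lane 2: G=0 (2/4), T=2 (2%4)
i=2: r=0+8=8, c=2*2+0=4

8,4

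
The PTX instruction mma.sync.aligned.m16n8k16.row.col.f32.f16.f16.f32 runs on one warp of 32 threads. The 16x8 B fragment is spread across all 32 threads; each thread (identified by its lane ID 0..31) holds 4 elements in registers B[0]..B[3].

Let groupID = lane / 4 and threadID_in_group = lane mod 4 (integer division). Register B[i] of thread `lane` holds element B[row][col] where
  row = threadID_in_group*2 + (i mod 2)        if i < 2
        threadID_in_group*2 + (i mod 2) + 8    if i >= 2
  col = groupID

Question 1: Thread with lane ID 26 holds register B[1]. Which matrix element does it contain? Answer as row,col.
5,6

lane 26: gr=6 (26/4), th=2 (26%4)
i=1: r=2*2+1+0=5, c=gr=6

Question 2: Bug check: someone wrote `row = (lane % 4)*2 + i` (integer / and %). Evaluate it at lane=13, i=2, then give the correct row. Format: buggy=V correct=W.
`(lane % 4)*2 + i`[13,2]⇒4
13: gr=3,th=1
[2] (1*2+0+8,3) = (10,3)
row: 4 vs 10

buggy=4 correct=10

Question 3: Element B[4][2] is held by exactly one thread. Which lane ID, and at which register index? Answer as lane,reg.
c:2=>grp=2  r:4=>rB=0,tig=2,lo=0
L=2*4+2=10  i=0*2+0=0

10,0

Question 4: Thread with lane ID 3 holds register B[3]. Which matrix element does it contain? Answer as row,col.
15,0

3: gr=0,th=3
[3] (3*2+1+8,0) = (15,0)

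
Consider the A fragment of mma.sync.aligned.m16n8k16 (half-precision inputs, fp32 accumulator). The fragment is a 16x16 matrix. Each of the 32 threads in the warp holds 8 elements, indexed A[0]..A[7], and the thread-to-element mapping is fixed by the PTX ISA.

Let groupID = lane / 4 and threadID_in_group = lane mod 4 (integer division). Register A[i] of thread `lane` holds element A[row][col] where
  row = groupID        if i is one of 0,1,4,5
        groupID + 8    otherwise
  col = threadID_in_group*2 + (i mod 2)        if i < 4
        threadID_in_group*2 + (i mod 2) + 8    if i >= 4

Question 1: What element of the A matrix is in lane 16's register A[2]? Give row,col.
lane 16: gr=4 (16/4), th=0 (16%4)
i=2: r=4+8=12, c=0*2+0+0=0

12,0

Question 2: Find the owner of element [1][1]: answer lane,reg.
r: 1->gid=1,r8=0  c: 1->c8=0,tid=0,i&1=1
L=1*4+0=4  i=0*4+0*2+1=1

4,1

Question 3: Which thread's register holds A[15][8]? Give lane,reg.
r:15=>grp=7,rB=1  c:8=>cB=1,tig=0,lo=0
L=7*4+0=28  i=1*4+1*2+0=6

28,6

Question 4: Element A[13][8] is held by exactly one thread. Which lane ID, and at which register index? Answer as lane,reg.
r=13->g=5,rb=1  c=8->cb=1,t=0,b0=0
L=5*4+0=20  i=1*4+1*2+0=6

20,6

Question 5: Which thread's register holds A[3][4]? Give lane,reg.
14,0

r: 3->gid=3,r8=0  c: 4->c8=0,tid=2,i&1=0
L=3*4+2=14  i=0*4+0*2+0=0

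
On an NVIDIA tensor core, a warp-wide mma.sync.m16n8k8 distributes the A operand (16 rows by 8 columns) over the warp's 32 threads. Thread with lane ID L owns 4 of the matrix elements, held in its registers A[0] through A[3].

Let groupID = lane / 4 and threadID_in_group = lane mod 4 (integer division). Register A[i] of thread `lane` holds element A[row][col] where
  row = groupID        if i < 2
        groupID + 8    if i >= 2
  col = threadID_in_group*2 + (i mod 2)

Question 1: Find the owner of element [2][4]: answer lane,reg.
10,0

r=2->g=2,rb=0  c=4->t=2,b0=0
L=2*4+2=10  i=0*2+0=0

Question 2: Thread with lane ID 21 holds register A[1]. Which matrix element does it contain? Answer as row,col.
lane 21: grp=5 (21/4), tig=1 (21%4)
i=1: r=5+0=5, c=1*2+1=3

5,3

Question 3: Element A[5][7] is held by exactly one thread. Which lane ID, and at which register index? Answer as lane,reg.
23,1

r:5=>grp=5,rB=0  c:7=>tig=3,lo=1
L=5*4+3=23  i=0*2+1=1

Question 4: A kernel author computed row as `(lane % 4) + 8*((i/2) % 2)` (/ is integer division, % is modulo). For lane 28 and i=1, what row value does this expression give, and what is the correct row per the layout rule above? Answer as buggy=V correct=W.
`(lane % 4) + 8*((i/2) % 2)`[28,1]=>0
L=28=>grp=28>>2=7, tig=28&3=0
[1]=>row 7+0=7  col 0·2+1=1
row: 0 vs 7

buggy=0 correct=7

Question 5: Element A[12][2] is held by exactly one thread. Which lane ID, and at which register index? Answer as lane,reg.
17,2

r=12⇒gr=4,Rb=1  c=2⇒th=1,odd=0
L=4*4+1=17  i=1*2+0=2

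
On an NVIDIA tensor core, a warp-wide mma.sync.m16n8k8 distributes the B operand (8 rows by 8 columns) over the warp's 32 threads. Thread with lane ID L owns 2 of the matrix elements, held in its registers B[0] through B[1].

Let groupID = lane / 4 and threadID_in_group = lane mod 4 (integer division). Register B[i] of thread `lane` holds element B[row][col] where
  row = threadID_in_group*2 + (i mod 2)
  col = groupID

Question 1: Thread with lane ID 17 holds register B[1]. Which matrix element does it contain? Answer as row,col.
3,4

lane 17→17/4=4, 17 mod 4=1
i=1  r:2·1+1→3  c:4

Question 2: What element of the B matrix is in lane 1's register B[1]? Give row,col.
3,0

lane 1: gr=0 (1/4), th=1 (1%4)
i=1: r=1*2+1=3, c=gr=0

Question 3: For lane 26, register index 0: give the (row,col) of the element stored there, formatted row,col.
26: g=6,t=2
[0] (2*2+0,6) = (4,6)

4,6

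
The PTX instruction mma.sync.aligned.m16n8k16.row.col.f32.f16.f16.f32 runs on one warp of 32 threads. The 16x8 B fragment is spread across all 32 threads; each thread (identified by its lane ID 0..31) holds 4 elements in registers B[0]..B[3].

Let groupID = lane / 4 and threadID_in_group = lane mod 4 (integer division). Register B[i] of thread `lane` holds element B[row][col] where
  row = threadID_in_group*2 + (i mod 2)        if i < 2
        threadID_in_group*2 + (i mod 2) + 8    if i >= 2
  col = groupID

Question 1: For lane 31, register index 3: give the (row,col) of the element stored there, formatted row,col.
15,7

lane 31⇒31/4=7, 31 mod 4=3
i=3  r:2·3+1+8⇒15  c:7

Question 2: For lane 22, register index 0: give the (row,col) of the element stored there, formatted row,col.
lane 22->22/4=5, 22 mod 4=2
i=0  r:2·2+0+0->4  c:5

4,5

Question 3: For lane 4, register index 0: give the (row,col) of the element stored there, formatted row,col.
lane 4=>4/4=1, 4 mod 4=0
i=0  r:2·0+0+0=>0  c:1

0,1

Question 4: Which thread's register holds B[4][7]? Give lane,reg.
c:7=>grp=7  r:4=>rB=0,tig=2,lo=0
L=7*4+2=30  i=0*2+0=0

30,0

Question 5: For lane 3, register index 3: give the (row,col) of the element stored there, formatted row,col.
lane 3: gid=0 (3/4), tid=3 (3%4)
i=3: r=3*2+1+8=15, c=gid=0

15,0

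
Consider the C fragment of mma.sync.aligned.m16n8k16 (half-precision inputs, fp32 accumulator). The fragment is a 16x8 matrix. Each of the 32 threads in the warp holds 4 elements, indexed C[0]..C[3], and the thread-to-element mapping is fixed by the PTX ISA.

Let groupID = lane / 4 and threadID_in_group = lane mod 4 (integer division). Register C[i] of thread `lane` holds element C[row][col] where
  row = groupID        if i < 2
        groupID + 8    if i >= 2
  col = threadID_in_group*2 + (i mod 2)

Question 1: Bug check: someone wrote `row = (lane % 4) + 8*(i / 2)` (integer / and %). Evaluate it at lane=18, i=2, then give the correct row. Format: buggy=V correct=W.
`(lane % 4) + 8*(i / 2)`[18,2]=>10
lane 18: grp=4 (18/4), tig=2 (18%4)
i=2: r=4+8=12, c=2*2+0=4
row: 10 vs 12

buggy=10 correct=12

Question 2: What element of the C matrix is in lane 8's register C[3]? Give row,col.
10,1

8: gr=2,th=0
[3] (2+8,0*2+1) = (10,1)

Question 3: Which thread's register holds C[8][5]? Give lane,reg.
r=8→G=0,rhi=1  c=5→T=2,p=1
L=0*4+2=2  i=1*2+1=3

2,3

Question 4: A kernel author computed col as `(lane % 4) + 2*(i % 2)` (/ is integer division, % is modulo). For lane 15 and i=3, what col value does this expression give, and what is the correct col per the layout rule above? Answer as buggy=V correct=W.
`(lane % 4) + 2*(i % 2)`[15,3]→5
15: G=3,T=3
[3] (3+8,3*2+1) = (11,7)
col: 5 vs 7

buggy=5 correct=7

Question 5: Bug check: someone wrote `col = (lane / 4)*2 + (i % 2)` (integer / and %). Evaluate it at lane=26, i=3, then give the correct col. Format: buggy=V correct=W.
`(lane / 4)*2 + (i % 2)`[26,3]->13
26: g=6,t=2
[3] (6+8,2*2+1) = (14,5)
col: 13 vs 5

buggy=13 correct=5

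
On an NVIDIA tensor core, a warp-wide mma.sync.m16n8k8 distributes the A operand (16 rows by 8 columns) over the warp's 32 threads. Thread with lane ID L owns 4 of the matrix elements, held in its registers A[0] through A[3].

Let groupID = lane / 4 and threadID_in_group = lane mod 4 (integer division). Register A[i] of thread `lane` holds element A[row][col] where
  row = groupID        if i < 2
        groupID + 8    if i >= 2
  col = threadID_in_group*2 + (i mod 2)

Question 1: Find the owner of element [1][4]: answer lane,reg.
r=1⇒gr=1,Rb=0  c=4⇒th=2,odd=0
L=1*4+2=6  i=0*2+0=0

6,0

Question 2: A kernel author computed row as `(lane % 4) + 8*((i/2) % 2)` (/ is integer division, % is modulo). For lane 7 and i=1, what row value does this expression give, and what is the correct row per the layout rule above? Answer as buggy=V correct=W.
buggy=3 correct=1

`(lane % 4) + 8*((i/2) % 2)`[7,1]→3
7: G=1,T=3
[1] (1+0,3*2+1) = (1,7)
row: 3 vs 1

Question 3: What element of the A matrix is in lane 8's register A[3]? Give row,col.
L=8->g=8>>2=2, t=8&3=0
[3]->row 2+8=10  col 0·2+1=1

10,1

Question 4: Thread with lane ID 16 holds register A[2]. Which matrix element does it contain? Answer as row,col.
12,0

lane 16→16/4=4, 16 mod 4=0
i=2  r:4+8→12  c:2·0+0→0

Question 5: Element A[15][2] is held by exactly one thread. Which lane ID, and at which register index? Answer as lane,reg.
r: 15->gid=7,r8=1  c: 2->tid=1,i&1=0
L=7*4+1=29  i=1*2+0=2

29,2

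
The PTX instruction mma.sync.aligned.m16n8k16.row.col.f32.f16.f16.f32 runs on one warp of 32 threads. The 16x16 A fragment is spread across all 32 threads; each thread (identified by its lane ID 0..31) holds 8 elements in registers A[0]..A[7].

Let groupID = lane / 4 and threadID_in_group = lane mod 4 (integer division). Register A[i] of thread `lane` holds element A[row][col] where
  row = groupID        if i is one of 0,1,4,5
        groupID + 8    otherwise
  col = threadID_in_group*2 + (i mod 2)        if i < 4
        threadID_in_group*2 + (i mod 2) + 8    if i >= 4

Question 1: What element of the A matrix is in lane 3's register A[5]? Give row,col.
L=3->g=3>>2=0, t=3&3=3
[5]->row 0+0=0  col 3·2+1+8=15

0,15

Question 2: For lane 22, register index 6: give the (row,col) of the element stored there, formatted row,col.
13,12

22: g=5,t=2
[6] (5+8,2*2+0+8) = (13,12)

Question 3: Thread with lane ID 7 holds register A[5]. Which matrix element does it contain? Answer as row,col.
1,15

L=7->g=7>>2=1, t=7&3=3
[5]->row 1+0=1  col 3·2+1+8=15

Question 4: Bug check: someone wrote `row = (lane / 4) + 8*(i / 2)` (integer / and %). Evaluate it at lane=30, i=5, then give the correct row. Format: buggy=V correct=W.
`(lane / 4) + 8*(i / 2)`[30,5]→23
L=30→G=30>>2=7, T=30&3=2
[5]→row 7+0=7  col 2·2+1+8=13
row: 23 vs 7

buggy=23 correct=7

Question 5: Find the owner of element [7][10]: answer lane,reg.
29,4

r=7->g=7,rb=0  c=10->cb=1,t=1,b0=0
L=7*4+1=29  i=1*4+0*2+0=4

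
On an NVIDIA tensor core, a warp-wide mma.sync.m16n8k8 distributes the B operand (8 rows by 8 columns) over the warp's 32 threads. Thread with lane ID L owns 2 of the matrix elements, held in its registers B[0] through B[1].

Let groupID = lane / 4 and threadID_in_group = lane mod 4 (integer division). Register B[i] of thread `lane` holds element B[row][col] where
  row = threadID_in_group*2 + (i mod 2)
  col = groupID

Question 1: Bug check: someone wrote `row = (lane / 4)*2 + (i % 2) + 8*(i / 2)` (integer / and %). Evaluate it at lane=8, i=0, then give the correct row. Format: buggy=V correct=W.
`(lane / 4)*2 + (i % 2) + 8*(i / 2)`[8,0]→4
lane 8→8/4=2, 8 mod 4=0
i=0  r:2·0+0→0  c:2
row: 4 vs 0

buggy=4 correct=0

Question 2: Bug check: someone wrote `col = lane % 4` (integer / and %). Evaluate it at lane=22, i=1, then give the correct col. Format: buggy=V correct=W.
`lane % 4`[22,1]→2
lane 22→22/4=5, 22 mod 4=2
i=1  r:2·2+1→5  c:5
col: 2 vs 5

buggy=2 correct=5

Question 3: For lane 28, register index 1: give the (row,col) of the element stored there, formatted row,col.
L=28⇒gr=28>>2=7, th=28&3=0
[1]⇒row 0·2+1=1  col gr=7

1,7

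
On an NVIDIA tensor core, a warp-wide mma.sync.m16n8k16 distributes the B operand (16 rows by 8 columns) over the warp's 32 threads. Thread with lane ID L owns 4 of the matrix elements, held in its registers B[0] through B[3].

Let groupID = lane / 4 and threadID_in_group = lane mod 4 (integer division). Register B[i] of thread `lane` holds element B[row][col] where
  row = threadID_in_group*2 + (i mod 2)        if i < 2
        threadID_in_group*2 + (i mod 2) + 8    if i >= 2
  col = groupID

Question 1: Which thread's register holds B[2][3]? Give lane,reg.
c=3⇒gr=3  r=2⇒Rb=0,th=1,odd=0
L=3*4+1=13  i=0*2+0=0

13,0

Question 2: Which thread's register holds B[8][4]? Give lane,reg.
16,2

c=4⇒gr=4  r=8⇒Rb=1,th=0,odd=0
L=4*4+0=16  i=1*2+0=2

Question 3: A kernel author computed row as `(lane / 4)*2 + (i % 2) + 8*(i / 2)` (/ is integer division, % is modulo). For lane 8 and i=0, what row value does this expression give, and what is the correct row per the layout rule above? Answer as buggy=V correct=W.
`(lane / 4)*2 + (i % 2) + 8*(i / 2)`[8,0]->4
8: g=2,t=0
[0] (0*2+0+0,2) = (0,2)
row: 4 vs 0

buggy=4 correct=0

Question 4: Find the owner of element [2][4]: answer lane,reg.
17,0

c=4->g=4  r=2->rb=0,t=1,b0=0
L=4*4+1=17  i=0*2+0=0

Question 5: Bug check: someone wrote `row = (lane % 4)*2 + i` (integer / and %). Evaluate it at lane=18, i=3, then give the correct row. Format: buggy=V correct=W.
buggy=7 correct=13

`(lane % 4)*2 + i`[18,3]->7
lane 18->18/4=4, 18 mod 4=2
i=3  r:2·2+1+8->13  c:4
row: 7 vs 13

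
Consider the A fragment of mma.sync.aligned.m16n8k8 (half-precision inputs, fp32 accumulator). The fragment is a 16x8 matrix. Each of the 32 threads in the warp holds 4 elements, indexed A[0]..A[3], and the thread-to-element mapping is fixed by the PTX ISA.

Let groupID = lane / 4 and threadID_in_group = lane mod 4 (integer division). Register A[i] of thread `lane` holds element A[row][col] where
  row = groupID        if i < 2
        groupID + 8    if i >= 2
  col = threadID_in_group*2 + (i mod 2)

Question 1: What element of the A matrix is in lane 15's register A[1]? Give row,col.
15: g=3,t=3
[1] (3+0,3*2+1) = (3,7)

3,7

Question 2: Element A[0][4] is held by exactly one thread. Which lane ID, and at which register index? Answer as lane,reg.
2,0

r:0=>grp=0,rB=0  c:4=>tig=2,lo=0
L=0*4+2=2  i=0*2+0=0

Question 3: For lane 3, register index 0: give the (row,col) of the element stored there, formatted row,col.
0,6

L=3⇒gr=3>>2=0, th=3&3=3
[0]⇒row 0+0=0  col 3·2+0=6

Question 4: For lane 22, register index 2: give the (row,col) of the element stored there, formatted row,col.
13,4

22: gid=5,tid=2
[2] (5+8,2*2+0) = (13,4)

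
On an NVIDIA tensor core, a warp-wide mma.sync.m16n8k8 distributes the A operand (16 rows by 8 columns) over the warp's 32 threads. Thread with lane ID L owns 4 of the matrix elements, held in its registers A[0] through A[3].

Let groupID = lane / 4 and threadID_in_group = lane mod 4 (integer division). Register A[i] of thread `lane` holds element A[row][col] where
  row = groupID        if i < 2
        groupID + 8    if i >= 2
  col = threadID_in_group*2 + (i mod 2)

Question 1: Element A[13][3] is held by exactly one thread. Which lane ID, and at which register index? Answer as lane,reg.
r: 13->gid=5,r8=1  c: 3->tid=1,i&1=1
L=5*4+1=21  i=1*2+1=3

21,3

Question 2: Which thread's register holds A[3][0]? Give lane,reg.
r=3→G=3,rhi=0  c=0→T=0,p=0
L=3*4+0=12  i=0*2+0=0

12,0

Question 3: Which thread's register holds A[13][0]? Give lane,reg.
20,2

r=13⇒gr=5,Rb=1  c=0⇒th=0,odd=0
L=5*4+0=20  i=1*2+0=2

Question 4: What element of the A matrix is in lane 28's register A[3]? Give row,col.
lane 28→28/4=7, 28 mod 4=0
i=3  r:7+8→15  c:2·0+1→1

15,1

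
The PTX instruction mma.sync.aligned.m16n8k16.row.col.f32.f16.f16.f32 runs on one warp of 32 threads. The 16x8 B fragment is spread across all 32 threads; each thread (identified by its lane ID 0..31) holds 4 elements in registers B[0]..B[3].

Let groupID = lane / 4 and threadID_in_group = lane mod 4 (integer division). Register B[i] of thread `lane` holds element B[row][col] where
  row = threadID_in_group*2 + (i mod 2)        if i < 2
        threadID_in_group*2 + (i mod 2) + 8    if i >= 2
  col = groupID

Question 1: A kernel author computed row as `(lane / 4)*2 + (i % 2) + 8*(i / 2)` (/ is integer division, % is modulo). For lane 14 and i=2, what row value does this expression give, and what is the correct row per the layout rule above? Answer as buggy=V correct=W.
buggy=14 correct=12

`(lane / 4)*2 + (i % 2) + 8*(i / 2)`[14,2]->14
L=14->g=14>>2=3, t=14&3=2
[2]->row 2·2+0+8=12  col g=3
row: 14 vs 12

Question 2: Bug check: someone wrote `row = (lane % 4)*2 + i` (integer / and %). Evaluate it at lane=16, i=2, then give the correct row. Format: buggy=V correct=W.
`(lane % 4)*2 + i`[16,2]->2
lane 16->16/4=4, 16 mod 4=0
i=2  r:2·0+0+8->8  c:4
row: 2 vs 8

buggy=2 correct=8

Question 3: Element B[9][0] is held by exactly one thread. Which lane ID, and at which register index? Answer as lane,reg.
c=0⇒gr=0  r=9⇒Rb=1,th=0,odd=1
L=0*4+0=0  i=1*2+1=3

0,3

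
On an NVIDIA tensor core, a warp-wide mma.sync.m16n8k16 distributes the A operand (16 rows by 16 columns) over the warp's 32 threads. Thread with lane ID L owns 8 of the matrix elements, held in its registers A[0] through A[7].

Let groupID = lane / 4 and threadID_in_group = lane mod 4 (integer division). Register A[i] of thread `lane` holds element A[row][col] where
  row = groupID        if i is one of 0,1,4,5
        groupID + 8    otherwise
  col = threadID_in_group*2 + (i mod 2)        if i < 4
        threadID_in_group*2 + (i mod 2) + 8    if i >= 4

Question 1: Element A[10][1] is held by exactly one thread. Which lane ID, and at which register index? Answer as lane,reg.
r:10=>grp=2,rB=1  c:1=>cB=0,tig=0,lo=1
L=2*4+0=8  i=0*4+1*2+1=3

8,3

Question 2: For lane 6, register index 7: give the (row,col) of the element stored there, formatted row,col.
9,13

L=6->g=6>>2=1, t=6&3=2
[7]->row 1+8=9  col 2·2+1+8=13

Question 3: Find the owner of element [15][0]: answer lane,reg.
28,2

r: 15->gid=7,r8=1  c: 0->c8=0,tid=0,i&1=0
L=7*4+0=28  i=0*4+1*2+0=2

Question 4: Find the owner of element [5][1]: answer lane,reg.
20,1

r=5->g=5,rb=0  c=1->cb=0,t=0,b0=1
L=5*4+0=20  i=0*4+0*2+1=1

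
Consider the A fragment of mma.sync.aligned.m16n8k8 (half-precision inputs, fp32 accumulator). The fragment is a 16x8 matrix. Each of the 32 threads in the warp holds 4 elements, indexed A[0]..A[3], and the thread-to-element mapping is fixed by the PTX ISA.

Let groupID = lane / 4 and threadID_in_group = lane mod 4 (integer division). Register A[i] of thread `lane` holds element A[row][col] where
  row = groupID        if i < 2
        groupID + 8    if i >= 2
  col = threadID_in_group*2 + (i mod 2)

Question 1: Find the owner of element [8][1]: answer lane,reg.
0,3

r=8→G=0,rhi=1  c=1→T=0,p=1
L=0*4+0=0  i=1*2+1=3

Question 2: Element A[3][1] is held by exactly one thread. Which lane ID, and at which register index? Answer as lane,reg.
r:3=>grp=3,rB=0  c:1=>tig=0,lo=1
L=3*4+0=12  i=0*2+1=1

12,1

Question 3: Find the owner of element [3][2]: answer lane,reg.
r:3=>grp=3,rB=0  c:2=>tig=1,lo=0
L=3*4+1=13  i=0*2+0=0

13,0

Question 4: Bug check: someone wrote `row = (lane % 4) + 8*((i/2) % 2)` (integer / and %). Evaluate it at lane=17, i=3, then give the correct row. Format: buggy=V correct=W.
`(lane % 4) + 8*((i/2) % 2)`[17,3]⇒9
lane 17⇒17/4=4, 17 mod 4=1
i=3  r:4+8⇒12  c:2·1+1⇒3
row: 9 vs 12

buggy=9 correct=12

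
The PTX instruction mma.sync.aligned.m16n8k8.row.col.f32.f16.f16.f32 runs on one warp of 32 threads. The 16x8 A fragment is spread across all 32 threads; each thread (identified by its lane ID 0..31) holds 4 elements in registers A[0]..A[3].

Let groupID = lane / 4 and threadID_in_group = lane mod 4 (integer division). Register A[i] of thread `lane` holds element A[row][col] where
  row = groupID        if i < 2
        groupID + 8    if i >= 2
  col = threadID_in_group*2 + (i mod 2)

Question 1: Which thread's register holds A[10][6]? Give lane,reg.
r=10→G=2,rhi=1  c=6→T=3,p=0
L=2*4+3=11  i=1*2+0=2

11,2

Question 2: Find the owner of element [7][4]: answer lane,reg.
30,0

r=7->g=7,rb=0  c=4->t=2,b0=0
L=7*4+2=30  i=0*2+0=0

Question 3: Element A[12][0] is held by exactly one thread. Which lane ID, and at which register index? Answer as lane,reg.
16,2

r=12⇒gr=4,Rb=1  c=0⇒th=0,odd=0
L=4*4+0=16  i=1*2+0=2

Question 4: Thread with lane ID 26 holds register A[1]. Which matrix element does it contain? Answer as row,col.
26: grp=6,tig=2
[1] (6+0,2*2+1) = (6,5)

6,5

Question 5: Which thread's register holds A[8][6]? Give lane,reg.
3,2

r:8=>grp=0,rB=1  c:6=>tig=3,lo=0
L=0*4+3=3  i=1*2+0=2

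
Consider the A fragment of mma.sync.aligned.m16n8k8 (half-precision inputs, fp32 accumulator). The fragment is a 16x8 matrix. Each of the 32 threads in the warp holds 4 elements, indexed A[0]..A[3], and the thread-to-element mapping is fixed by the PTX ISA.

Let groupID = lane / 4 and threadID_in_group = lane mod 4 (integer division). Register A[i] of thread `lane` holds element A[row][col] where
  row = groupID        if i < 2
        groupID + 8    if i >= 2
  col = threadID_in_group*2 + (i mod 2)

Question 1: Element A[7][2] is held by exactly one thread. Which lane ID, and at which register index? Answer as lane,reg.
r: 7->gid=7,r8=0  c: 2->tid=1,i&1=0
L=7*4+1=29  i=0*2+0=0

29,0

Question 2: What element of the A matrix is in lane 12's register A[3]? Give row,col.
lane 12=>12/4=3, 12 mod 4=0
i=3  r:3+8=>11  c:2·0+1=>1

11,1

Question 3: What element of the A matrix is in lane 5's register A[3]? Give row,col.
9,3

lane 5⇒5/4=1, 5 mod 4=1
i=3  r:1+8⇒9  c:2·1+1⇒3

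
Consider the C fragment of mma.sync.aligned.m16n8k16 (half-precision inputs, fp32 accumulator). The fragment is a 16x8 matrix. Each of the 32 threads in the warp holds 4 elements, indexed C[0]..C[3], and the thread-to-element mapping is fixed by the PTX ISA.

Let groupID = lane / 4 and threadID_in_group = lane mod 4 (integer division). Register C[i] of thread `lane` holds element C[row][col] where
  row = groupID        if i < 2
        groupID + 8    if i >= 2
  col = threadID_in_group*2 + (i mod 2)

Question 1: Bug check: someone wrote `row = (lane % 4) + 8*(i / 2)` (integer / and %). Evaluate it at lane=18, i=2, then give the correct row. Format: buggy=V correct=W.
buggy=10 correct=12

`(lane % 4) + 8*(i / 2)`[18,2]=>10
lane 18=>18/4=4, 18 mod 4=2
i=2  r:4+8=>12  c:2·2+0=>4
row: 10 vs 12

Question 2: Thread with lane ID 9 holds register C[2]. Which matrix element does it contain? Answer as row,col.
lane 9→9/4=2, 9 mod 4=1
i=2  r:2+8→10  c:2·1+0→2

10,2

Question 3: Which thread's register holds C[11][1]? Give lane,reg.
12,3

r=11→G=3,rhi=1  c=1→T=0,p=1
L=3*4+0=12  i=1*2+1=3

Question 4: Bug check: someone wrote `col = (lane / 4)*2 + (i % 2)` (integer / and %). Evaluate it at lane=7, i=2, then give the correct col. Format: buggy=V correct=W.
`(lane / 4)*2 + (i % 2)`[7,2]⇒2
lane 7: gr=1 (7/4), th=3 (7%4)
i=2: r=1+8=9, c=3*2+0=6
col: 2 vs 6

buggy=2 correct=6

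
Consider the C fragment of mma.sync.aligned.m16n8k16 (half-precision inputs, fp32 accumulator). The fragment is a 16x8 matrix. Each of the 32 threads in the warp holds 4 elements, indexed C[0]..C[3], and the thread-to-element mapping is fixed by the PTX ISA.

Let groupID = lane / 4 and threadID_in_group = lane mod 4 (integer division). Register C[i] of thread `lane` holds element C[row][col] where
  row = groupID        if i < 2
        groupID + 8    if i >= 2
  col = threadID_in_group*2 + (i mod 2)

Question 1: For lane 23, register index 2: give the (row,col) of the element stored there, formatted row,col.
13,6

lane 23: gr=5 (23/4), th=3 (23%4)
i=2: r=5+8=13, c=3*2+0=6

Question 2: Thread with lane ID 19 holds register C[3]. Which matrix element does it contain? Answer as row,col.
lane 19: G=4 (19/4), T=3 (19%4)
i=3: r=4+8=12, c=3*2+1=7

12,7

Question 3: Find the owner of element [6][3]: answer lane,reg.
25,1

r:6=>grp=6,rB=0  c:3=>tig=1,lo=1
L=6*4+1=25  i=0*2+1=1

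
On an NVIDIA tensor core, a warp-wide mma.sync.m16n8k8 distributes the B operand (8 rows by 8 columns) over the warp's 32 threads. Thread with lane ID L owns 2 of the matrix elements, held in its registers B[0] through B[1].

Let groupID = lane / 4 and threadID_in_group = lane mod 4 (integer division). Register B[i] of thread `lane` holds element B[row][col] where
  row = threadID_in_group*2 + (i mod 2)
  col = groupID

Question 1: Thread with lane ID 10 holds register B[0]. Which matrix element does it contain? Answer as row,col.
lane 10->10/4=2, 10 mod 4=2
i=0  r:2·2+0->4  c:2

4,2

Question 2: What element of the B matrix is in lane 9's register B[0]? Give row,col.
2,2

L=9->gid=9>>2=2, tid=9&3=1
[0]->row 1·2+0=2  col gid=2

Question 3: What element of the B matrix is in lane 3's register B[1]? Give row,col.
7,0

L=3⇒gr=3>>2=0, th=3&3=3
[1]⇒row 3·2+1=7  col gr=0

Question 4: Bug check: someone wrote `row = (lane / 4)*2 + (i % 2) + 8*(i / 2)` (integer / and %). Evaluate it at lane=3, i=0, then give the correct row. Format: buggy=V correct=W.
`(lane / 4)*2 + (i % 2) + 8*(i / 2)`[3,0]→0
lane 3→3/4=0, 3 mod 4=3
i=0  r:2·3+0→6  c:0
row: 0 vs 6

buggy=0 correct=6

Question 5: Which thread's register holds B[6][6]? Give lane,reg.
27,0

c:6=>grp=6  r:6=>tig=3,lo=0
L=6*4+3=27  i=0=0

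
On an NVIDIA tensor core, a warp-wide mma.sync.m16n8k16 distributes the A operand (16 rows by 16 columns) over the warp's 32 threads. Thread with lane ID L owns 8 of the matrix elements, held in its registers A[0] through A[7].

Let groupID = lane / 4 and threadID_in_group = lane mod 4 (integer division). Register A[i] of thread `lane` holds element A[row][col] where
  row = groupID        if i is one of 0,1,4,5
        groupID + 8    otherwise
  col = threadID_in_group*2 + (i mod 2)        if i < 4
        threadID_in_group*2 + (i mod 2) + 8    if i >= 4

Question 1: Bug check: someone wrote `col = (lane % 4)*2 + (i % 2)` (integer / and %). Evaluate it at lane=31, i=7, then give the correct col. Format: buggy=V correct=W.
`(lane % 4)*2 + (i % 2)`[31,7]=>7
lane 31=>31/4=7, 31 mod 4=3
i=7  r:7+8=>15  c:2·3+1+8=>15
col: 7 vs 15

buggy=7 correct=15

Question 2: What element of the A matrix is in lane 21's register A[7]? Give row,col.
21: g=5,t=1
[7] (5+8,1*2+1+8) = (13,11)

13,11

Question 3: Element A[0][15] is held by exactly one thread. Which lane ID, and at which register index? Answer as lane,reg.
r=0→G=0,rhi=0  c=15→chi=1,T=3,p=1
L=0*4+3=3  i=1*4+0*2+1=5

3,5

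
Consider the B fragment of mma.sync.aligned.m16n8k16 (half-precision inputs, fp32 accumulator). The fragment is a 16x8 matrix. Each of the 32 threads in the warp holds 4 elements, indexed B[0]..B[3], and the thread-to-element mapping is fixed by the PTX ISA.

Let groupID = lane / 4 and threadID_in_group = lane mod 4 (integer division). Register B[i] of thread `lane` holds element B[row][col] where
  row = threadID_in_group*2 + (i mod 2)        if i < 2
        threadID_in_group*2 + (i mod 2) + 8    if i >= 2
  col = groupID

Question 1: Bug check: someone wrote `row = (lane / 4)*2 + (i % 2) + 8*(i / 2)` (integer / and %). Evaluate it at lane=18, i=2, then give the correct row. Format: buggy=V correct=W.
`(lane / 4)*2 + (i % 2) + 8*(i / 2)`[18,2]->16
lane 18->18/4=4, 18 mod 4=2
i=2  r:2·2+0+8->12  c:4
row: 16 vs 12

buggy=16 correct=12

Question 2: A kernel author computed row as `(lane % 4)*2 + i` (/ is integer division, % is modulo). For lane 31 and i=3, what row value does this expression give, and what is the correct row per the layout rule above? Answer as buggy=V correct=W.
buggy=9 correct=15

`(lane % 4)*2 + i`[31,3]→9
lane 31→31/4=7, 31 mod 4=3
i=3  r:2·3+1+8→15  c:7
row: 9 vs 15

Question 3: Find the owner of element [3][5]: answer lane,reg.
21,1

c=5⇒gr=5  r=3⇒Rb=0,th=1,odd=1
L=5*4+1=21  i=0*2+1=1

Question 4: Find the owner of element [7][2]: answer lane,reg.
11,1

c:2=>grp=2  r:7=>rB=0,tig=3,lo=1
L=2*4+3=11  i=0*2+1=1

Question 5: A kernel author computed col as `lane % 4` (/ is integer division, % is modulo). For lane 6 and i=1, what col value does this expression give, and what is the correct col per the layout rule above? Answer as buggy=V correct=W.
buggy=2 correct=1

`lane % 4`[6,1]→2
lane 6→6/4=1, 6 mod 4=2
i=1  r:2·2+1+0→5  c:1
col: 2 vs 1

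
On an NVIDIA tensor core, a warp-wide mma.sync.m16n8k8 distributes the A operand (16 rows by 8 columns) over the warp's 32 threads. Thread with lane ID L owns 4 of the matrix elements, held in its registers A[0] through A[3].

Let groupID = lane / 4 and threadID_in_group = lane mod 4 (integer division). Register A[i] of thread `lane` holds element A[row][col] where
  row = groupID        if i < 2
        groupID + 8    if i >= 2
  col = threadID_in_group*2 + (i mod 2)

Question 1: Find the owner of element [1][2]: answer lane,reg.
5,0

r: 1->gid=1,r8=0  c: 2->tid=1,i&1=0
L=1*4+1=5  i=0*2+0=0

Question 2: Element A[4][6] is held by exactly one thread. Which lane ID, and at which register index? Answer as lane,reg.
r=4→G=4,rhi=0  c=6→T=3,p=0
L=4*4+3=19  i=0*2+0=0

19,0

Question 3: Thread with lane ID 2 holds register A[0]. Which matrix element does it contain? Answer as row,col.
0,4

2: grp=0,tig=2
[0] (0+0,2*2+0) = (0,4)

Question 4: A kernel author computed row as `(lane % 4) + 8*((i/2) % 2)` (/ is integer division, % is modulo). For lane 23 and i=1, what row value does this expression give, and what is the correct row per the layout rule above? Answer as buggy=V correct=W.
`(lane % 4) + 8*((i/2) % 2)`[23,1]⇒3
lane 23: gr=5 (23/4), th=3 (23%4)
i=1: r=5+0=5, c=3*2+1=7
row: 3 vs 5

buggy=3 correct=5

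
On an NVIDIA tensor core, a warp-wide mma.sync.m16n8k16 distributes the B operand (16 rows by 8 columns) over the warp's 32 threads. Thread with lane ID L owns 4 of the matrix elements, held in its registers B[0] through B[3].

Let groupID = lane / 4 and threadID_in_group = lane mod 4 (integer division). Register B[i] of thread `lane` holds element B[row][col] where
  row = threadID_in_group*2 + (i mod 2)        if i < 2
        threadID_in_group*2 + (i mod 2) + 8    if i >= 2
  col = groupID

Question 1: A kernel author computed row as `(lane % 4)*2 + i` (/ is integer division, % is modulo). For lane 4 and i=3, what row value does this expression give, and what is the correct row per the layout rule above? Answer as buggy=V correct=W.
`(lane % 4)*2 + i`[4,3]=>3
lane 4: grp=1 (4/4), tig=0 (4%4)
i=3: r=0*2+1+8=9, c=grp=1
row: 3 vs 9

buggy=3 correct=9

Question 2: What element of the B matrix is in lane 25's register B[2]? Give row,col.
lane 25: grp=6 (25/4), tig=1 (25%4)
i=2: r=1*2+0+8=10, c=grp=6

10,6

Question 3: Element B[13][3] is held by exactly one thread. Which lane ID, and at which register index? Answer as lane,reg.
c:3=>grp=3  r:13=>rB=1,tig=2,lo=1
L=3*4+2=14  i=1*2+1=3

14,3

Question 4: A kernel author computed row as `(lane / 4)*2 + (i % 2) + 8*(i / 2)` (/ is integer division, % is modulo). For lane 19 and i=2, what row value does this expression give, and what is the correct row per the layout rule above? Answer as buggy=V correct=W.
buggy=16 correct=14

`(lane / 4)*2 + (i % 2) + 8*(i / 2)`[19,2]->16
L=19->g=19>>2=4, t=19&3=3
[2]->row 3·2+0+8=14  col g=4
row: 16 vs 14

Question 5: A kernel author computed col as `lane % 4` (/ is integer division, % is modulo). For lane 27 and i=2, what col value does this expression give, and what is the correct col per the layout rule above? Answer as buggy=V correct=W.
`lane % 4`[27,2]→3
27: G=6,T=3
[2] (3*2+0+8,6) = (14,6)
col: 3 vs 6

buggy=3 correct=6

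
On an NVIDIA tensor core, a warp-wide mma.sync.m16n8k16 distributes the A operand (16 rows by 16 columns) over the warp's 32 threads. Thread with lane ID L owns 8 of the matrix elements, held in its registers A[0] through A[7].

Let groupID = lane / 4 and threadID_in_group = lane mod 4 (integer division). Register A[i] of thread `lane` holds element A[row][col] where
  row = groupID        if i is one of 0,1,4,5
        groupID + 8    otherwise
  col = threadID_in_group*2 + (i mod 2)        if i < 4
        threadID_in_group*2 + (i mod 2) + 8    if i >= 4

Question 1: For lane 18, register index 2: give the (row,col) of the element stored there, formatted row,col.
12,4

lane 18=>18/4=4, 18 mod 4=2
i=2  r:4+8=>12  c:2·2+0+0=>4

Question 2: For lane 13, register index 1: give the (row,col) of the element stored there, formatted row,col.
3,3

13: gr=3,th=1
[1] (3+0,1*2+1+0) = (3,3)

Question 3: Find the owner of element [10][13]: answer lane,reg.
r: 10->gid=2,r8=1  c: 13->c8=1,tid=2,i&1=1
L=2*4+2=10  i=1*4+1*2+1=7

10,7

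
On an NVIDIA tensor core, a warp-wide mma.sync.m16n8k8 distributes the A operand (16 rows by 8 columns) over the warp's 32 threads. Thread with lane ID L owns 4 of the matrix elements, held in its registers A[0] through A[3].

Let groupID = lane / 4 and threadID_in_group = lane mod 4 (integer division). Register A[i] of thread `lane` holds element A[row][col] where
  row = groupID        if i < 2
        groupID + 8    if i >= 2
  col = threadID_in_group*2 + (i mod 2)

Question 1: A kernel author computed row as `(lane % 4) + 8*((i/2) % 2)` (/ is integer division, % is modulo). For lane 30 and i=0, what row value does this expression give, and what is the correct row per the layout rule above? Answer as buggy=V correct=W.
`(lane % 4) + 8*((i/2) % 2)`[30,0]⇒2
30: gr=7,th=2
[0] (7+0,2*2+0) = (7,4)
row: 2 vs 7

buggy=2 correct=7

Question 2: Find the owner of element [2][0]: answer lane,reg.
8,0

r=2→G=2,rhi=0  c=0→T=0,p=0
L=2*4+0=8  i=0*2+0=0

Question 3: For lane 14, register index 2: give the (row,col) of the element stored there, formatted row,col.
11,4

14: G=3,T=2
[2] (3+8,2*2+0) = (11,4)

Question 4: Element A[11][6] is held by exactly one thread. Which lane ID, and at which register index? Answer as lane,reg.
r=11->g=3,rb=1  c=6->t=3,b0=0
L=3*4+3=15  i=1*2+0=2

15,2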